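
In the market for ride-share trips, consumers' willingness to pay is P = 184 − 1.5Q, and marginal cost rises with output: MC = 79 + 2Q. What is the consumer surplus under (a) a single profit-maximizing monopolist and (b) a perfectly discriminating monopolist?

Monopoly: CS = 330.75; Perfect PD: CS = 0

The monopolist equates marginal revenue to marginal cost: 184 − 3Q = 79 + 2Q, so Q = 21. From demand, P = 152.5.
CS = ½·(184 − 152.5)·21 = 330.75.
A perfectly discriminating monopolist sells every unit with P(Q) ≥ MC(Q), so output equals the competitive quantity Q = 30. Each buyer pays their reservation price, so CS = 0 and the firm captures all surplus.
CS = 0.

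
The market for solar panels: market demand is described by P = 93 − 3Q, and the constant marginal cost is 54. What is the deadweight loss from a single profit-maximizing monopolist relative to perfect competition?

DWL = 63.375

Competitive firms price at marginal cost: P = 54, giving Q = 13.
A monopolist chooses Q where MR = MC. MR = 93 − 6Q; setting this equal to 54 gives Q = 6.5 and P = 73.5.
DWL is the triangle between Q = 6.5 and Q = 13: ½·(13 − 6.5)·(73.5 − 54) = 63.375.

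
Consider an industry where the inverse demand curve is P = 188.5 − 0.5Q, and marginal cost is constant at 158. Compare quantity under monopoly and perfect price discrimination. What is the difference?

The monopolist equates marginal revenue to marginal cost: 188.5 − Q = 158, so Q = 30.5. From demand, P = 173.25.
With perfect price discrimination, output is the efficient level Q = 61 (where demand meets MC), but every buyer pays their willingness to pay: CS = 0 and PS = total surplus.
Change in quantity: 61 − 30.5 = 30.5.

Q rises by 30.5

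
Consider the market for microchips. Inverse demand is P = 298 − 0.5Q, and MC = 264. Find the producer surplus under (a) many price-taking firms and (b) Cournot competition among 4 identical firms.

Competition: PS = 0; Cournot: PS = 369.92

Under competition P = MC = 264, so Q = (298 − 264)/0.5 = 68.
PS = (264 − 264)·68 = 0.
Cournot with 4 identical firms: the symmetric best-response condition is 298 − 2.5q = 264. Each firm produces q = 13.6, total output Q = 54.4, price P = 270.8.
PS = (270.8 − 264)·54.4 = 369.92.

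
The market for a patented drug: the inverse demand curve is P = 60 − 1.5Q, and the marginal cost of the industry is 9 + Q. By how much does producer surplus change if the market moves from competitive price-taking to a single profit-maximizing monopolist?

Competitive equilibrium sets price equal to marginal cost: 60 − 1.5Q = 9 + Q, so Q = 20.4 and P = 29.4.
PS = P·Q − VC(Q) = 29.4·20.4 − (9·20.4 + ½·1·20.4²) = 208.08.
The monopolist equates marginal revenue to marginal cost: 60 − 3Q = 9 + Q, so Q = 12.75. From demand, P = 40.875.
PS = P·Q − VC(Q) = 40.875·12.75 − (9·12.75 + ½·1·12.75²) = 325.125.
Change in producer surplus: 325.125 − 208.08 = 117.045.

PS rises by 117.045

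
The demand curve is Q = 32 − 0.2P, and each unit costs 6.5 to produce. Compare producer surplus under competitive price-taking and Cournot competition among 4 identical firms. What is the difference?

Inverting demand: P = 160 − 5Q.
Perfect competition: P = MC = 6.5, so 160 − 5Q = 6.5 and Q = 30.7.
PS = (6.5 − 6.5)·30.7 = 0.
In a 4-firm Cournot equilibrium, symmetry and the first-order condition give q = (160 − 6.5)/(25) = 6.14. So Q = 24.56 and P = 37.2.
PS = (37.2 − 6.5)·24.56 = 753.992.
Change in producer surplus: 753.992 − 0 = 753.992.

PS rises by 753.992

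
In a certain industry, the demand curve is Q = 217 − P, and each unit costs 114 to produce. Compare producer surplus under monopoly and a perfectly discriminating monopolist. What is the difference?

Inverting demand: P = 217 − Q.
Monopoly sets MR = MC: 217 − 2Q = 114 ⇒ Q = 51.5, P = 217 − 51.5 = 165.5.
PS = (165.5 − 114)·51.5 = 2652.25.
With perfect price discrimination, output is the efficient level Q = 103 (where demand meets MC), but every buyer pays their willingness to pay: CS = 0 and PS = total surplus.
PS = ½·(217 − 114)·103 = 5304.5.
Change in producer surplus: 5304.5 − 2652.25 = 2652.25.

PS rises by 2652.25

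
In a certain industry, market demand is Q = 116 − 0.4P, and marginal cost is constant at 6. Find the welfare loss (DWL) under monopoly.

Inverting demand: P = 290 − 2.5Q.
Competitive firms price at marginal cost: P = 6, giving Q = 113.6.
The monopolist equates marginal revenue to marginal cost: 290 − 5Q = 6, so Q = 56.8. From demand, P = 148.
DWL is the triangle between Q = 56.8 and Q = 113.6: ½·(113.6 − 56.8)·(148 − 6) = 4032.8.

DWL = 4032.8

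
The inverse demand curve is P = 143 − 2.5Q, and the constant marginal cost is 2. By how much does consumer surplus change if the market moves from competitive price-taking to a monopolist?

CS falls by 2982.15

Competitive firms price at marginal cost: P = 2, giving Q = 56.4.
CS = ½·(143 − 2)·56.4 = 3976.2.
Monopoly sets MR = MC: 143 − 5Q = 2 ⇒ Q = 28.2, P = 143 − 2.5·28.2 = 72.5.
CS = ½·(143 − 72.5)·28.2 = 994.05.
Change in consumer surplus: 994.05 − 3976.2 = −2982.15.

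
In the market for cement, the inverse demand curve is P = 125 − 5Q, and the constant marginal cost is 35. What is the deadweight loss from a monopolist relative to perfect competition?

DWL = 202.5

Under competition P = MC = 35, so Q = (125 − 35)/5 = 18.
A monopolist chooses Q where MR = MC. MR = 125 − 10Q; setting this equal to 35 gives Q = 9 and P = 80.
DWL is the triangle between Q = 9 and Q = 18: ½·(18 − 9)·(80 − 35) = 202.5.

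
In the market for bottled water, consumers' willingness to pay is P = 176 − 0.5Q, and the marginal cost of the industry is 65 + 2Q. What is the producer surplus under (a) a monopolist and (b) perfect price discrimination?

A monopolist chooses Q where MR = MC. MR = 176 − Q; setting this equal to 65 + 2Q gives Q = 37 and P = 157.5.
PS = P·Q − VC(Q) = 157.5·37 − (65·37 + ½·2·37²) = 2053.5.
A perfectly discriminating monopolist sells every unit with P(Q) ≥ MC(Q), so output equals the competitive quantity Q = 44.4. Each buyer pays their reservation price, so CS = 0 and the firm captures all surplus.
PS = ½·(176 − 65)·44.4 = 2464.2.

Monopoly: PS = 2053.5; Perfect PD: PS = 2464.2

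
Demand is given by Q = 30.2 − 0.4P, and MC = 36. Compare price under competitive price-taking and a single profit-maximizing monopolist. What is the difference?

P rises by 19.75

Inverting demand: P = 75.5 − 2.5Q.
Under competition P = MC = 36, so Q = (75.5 − 36)/2.5 = 15.8.
A monopolist chooses Q where MR = MC. MR = 75.5 − 5Q; setting this equal to 36 gives Q = 7.9 and P = 55.75.
Change in price: 55.75 − 36 = 19.75.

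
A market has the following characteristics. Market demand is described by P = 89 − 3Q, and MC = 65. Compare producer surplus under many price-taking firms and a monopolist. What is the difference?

Competitive firms price at marginal cost: P = 65, giving Q = 8.
PS = (65 − 65)·8 = 0.
Monopoly sets MR = MC: 89 − 6Q = 65 ⇒ Q = 4, P = 89 − 3·4 = 77.
PS = (77 − 65)·4 = 48.
Change in producer surplus: 48 − 0 = 48.

Producer surplus rises by 48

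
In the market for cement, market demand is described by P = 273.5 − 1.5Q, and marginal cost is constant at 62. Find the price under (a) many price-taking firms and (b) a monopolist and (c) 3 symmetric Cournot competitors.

Competitive firms price at marginal cost: P = 62, giving Q = 141.
A monopolist chooses Q where MR = MC. MR = 273.5 − 3Q; setting this equal to 62 gives Q = 70.5 and P = 167.75.
Cournot with 3 identical firms: the symmetric best-response condition is 273.5 − 6q = 62. Each firm produces q = 35.25, total output Q = 105.75, price P = 114.875.

Competition: P = 62; Monopoly: P = 167.75; Cournot: P = 114.875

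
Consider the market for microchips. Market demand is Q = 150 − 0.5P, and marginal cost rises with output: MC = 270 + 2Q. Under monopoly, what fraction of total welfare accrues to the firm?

Inverting demand: P = 300 − 2Q.
Monopoly sets MR = MC: 300 − 4Q = 270 + 2Q ⇒ Q = 5, P = 300 − 2·5 = 290.
CS = ½·(300 − 290)·5 = 25.
PS = P·Q − VC(Q) = 290·5 − (270·5 + ½·2·5²) = 75.
Share captured = PS/TS = 75/100 = 0.75.

PS/TS = 0.75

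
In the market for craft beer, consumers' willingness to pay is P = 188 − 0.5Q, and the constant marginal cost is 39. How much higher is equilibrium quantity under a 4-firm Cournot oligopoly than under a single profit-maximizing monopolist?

Monopoly sets MR = MC: 188 − Q = 39 ⇒ Q = 149, P = 188 − 0.5·149 = 113.5.
Cournot with 4 identical firms: the symmetric best-response condition is 188 − 2.5q = 39. Each firm produces q = 59.6, total output Q = 238.4, price P = 68.8.
Change in equilibrium quantity: 238.4 − 149 = 89.4.

Equilibrium quantity rises by 89.4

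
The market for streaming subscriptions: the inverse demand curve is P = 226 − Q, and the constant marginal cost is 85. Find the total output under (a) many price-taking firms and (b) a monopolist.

Competition: Q = 141; Monopoly: Q = 70.5

Perfect competition: P = MC = 85, so 226 − Q = 85 and Q = 141.
A monopolist chooses Q where MR = MC. MR = 226 − 2Q; setting this equal to 85 gives Q = 70.5 and P = 155.5.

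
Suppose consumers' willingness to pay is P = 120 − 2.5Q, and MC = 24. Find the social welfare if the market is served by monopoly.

A monopolist chooses Q where MR = MC. MR = 120 − 5Q; setting this equal to 24 gives Q = 19.2 and P = 72.
CS = ½·(120 − 72)·19.2 = 460.8; PS = (72 − 24)·19.2 = 921.6; TS = 1382.4.

TS = 1382.4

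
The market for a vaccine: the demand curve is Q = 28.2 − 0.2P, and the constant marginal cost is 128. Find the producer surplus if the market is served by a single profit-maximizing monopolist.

Inverting demand: P = 141 − 5Q.
Monopoly sets MR = MC: 141 − 10Q = 128 ⇒ Q = 1.3, P = 141 − 5·1.3 = 134.5.
PS = (134.5 − 128)·1.3 = 8.45.

PS = 8.45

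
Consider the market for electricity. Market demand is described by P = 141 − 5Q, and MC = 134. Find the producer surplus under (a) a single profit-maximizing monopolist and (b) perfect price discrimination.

Monopoly: PS = 2.45; Perfect PD: PS = 4.9

Monopoly sets MR = MC: 141 − 10Q = 134 ⇒ Q = 0.7, P = 141 − 5·0.7 = 137.5.
PS = (137.5 − 134)·0.7 = 2.45.
A perfectly discriminating monopolist sells every unit with P(Q) ≥ MC(Q), so output equals the competitive quantity Q = 1.4. Each buyer pays their reservation price, so CS = 0 and the firm captures all surplus.
PS = ½·(141 − 134)·1.4 = 4.9.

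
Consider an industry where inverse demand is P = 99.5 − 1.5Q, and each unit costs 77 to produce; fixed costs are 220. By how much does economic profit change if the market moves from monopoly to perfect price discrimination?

Monopoly sets MR = MC: 99.5 − 3Q = 77 ⇒ Q = 7.5, P = 99.5 − 1.5·7.5 = 88.25.
Profit = (88.25 − 77)·7.5 − 220 = −135.625.
Under first-degree price discrimination the firm charges each unit its demand price and produces up to where P = MC, i.e. Q = 15. Consumer surplus is zero; producer surplus equals total surplus.
PS equals the full surplus area, 168.75. Profit = 168.75 − 220 = −51.25.
Change in economic profit: −51.25 − −135.625 = 84.375.

π rises by 84.375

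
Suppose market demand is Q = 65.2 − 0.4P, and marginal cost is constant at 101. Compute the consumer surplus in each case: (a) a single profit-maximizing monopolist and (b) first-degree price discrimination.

Monopoly: CS = 192.2; Perfect PD: CS = 0

Inverting demand: P = 163 − 2.5Q.
Monopoly sets MR = MC: 163 − 5Q = 101 ⇒ Q = 12.4, P = 163 − 2.5·12.4 = 132.
CS = ½·(163 − 132)·12.4 = 192.2.
Under first-degree price discrimination the firm charges each unit its demand price and produces up to where P = MC, i.e. Q = 24.8. Consumer surplus is zero; producer surplus equals total surplus.
CS = 0.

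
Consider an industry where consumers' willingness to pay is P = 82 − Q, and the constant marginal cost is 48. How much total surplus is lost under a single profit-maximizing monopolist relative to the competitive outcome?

Perfect competition: P = MC = 48, so 82 − Q = 48 and Q = 34.
Monopoly sets MR = MC: 82 − 2Q = 48 ⇒ Q = 17, P = 82 − 17 = 65.
DWL is the triangle between Q = 17 and Q = 34: ½·(34 − 17)·(65 − 48) = 144.5.

DWL = 144.5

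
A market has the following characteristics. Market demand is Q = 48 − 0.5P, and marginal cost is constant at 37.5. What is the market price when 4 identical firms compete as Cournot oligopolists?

P = 49.2

Inverting demand: P = 96 − 2Q.
In a 4-firm Cournot equilibrium, symmetry and the first-order condition give q = (96 − 37.5)/(10) = 5.85. So Q = 23.4 and P = 49.2.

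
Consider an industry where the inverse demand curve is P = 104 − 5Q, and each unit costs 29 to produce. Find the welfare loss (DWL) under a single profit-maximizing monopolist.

Competitive firms price at marginal cost: P = 29, giving Q = 15.
A monopolist chooses Q where MR = MC. MR = 104 − 10Q; setting this equal to 29 gives Q = 7.5 and P = 66.5.
DWL is the triangle between Q = 7.5 and Q = 15: ½·(15 − 7.5)·(66.5 − 29) = 140.625.

DWL = 140.625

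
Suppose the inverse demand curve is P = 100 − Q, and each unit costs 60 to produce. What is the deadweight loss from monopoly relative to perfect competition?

DWL = 200

Perfect competition: P = MC = 60, so 100 − Q = 60 and Q = 40.
The monopolist equates marginal revenue to marginal cost: 100 − 2Q = 60, so Q = 20. From demand, P = 80.
DWL is the triangle between Q = 20 and Q = 40: ½·(40 − 20)·(80 − 60) = 200.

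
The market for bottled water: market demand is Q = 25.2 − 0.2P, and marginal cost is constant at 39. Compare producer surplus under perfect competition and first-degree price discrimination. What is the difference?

Inverting demand: P = 126 − 5Q.
Under competition P = MC = 39, so Q = (126 − 39)/5 = 17.4.
PS = (39 − 39)·17.4 = 0.
With perfect price discrimination, output is the efficient level Q = 17.4 (where demand meets MC), but every buyer pays their willingness to pay: CS = 0 and PS = total surplus.
PS = ½·(126 − 39)·17.4 = 756.9.
Change in producer surplus: 756.9 − 0 = 756.9.

Producer surplus rises by 756.9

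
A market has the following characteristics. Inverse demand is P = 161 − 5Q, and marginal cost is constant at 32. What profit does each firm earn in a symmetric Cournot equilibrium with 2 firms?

π_i = 369.8

In a 2-firm Cournot equilibrium, symmetry and the first-order condition give q = (161 − 32)/(15) = 8.6. So Q = 17.2 and P = 75.
Each firm's profit = (75 − 32)·8.6 = 369.8.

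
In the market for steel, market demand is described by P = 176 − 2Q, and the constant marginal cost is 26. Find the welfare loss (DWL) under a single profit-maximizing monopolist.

DWL = 1406.25

Under competition P = MC = 26, so Q = (176 − 26)/2 = 75.
The monopolist equates marginal revenue to marginal cost: 176 − 4Q = 26, so Q = 37.5. From demand, P = 101.
DWL is the triangle between Q = 37.5 and Q = 75: ½·(75 − 37.5)·(101 − 26) = 1406.25.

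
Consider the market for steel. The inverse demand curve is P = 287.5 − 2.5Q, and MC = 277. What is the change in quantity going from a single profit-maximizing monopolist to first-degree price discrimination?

Quantity rises by 2.1

Monopoly sets MR = MC: 287.5 − 5Q = 277 ⇒ Q = 2.1, P = 287.5 − 2.5·2.1 = 282.25.
Under first-degree price discrimination the firm charges each unit its demand price and produces up to where P = MC, i.e. Q = 4.2. Consumer surplus is zero; producer surplus equals total surplus.
Change in quantity: 4.2 − 2.1 = 2.1.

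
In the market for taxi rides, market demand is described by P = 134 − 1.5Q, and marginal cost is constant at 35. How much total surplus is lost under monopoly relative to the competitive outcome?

Perfect competition: P = MC = 35, so 134 − 1.5Q = 35 and Q = 66.
A monopolist chooses Q where MR = MC. MR = 134 − 3Q; setting this equal to 35 gives Q = 33 and P = 84.5.
DWL is the triangle between Q = 33 and Q = 66: ½·(66 − 33)·(84.5 − 35) = 816.75.

DWL = 816.75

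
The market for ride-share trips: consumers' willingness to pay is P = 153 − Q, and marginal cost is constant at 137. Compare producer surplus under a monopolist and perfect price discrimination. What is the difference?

PS rises by 64

A monopolist chooses Q where MR = MC. MR = 153 − 2Q; setting this equal to 137 gives Q = 8 and P = 145.
PS = (145 − 137)·8 = 64.
With perfect price discrimination, output is the efficient level Q = 16 (where demand meets MC), but every buyer pays their willingness to pay: CS = 0 and PS = total surplus.
PS = ½·(153 − 137)·16 = 128.
Change in producer surplus: 128 − 64 = 64.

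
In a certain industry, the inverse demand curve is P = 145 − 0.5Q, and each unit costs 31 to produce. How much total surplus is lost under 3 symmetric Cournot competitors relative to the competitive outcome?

DWL = 812.25

Competitive firms price at marginal cost: P = 31, giving Q = 228.
Cournot with 3 identical firms: the symmetric best-response condition is 145 − 2q = 31. Each firm produces q = 57, total output Q = 171, price P = 59.5.
DWL is the triangle between Q = 171 and Q = 228: ½·(228 − 171)·(59.5 − 31) = 812.25.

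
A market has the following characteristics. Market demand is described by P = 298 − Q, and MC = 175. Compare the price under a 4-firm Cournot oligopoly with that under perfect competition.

Cournot: P = 199.6; Competition: P = 175

With 4 symmetric Cournot firms, each firm's FOC gives 298 − 5q = 175, so q = 24.6, Q = 4·24.6 = 98.4, and P = 199.6.
Perfect competition: P = MC = 175, so 298 − Q = 175 and Q = 123.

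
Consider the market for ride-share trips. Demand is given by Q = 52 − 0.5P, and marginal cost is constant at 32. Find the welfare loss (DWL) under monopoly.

Inverting demand: P = 104 − 2Q.
Competitive firms price at marginal cost: P = 32, giving Q = 36.
Monopoly sets MR = MC: 104 − 4Q = 32 ⇒ Q = 18, P = 104 − 2·18 = 68.
DWL is the triangle between Q = 18 and Q = 36: ½·(36 − 18)·(68 − 32) = 324.

DWL = 324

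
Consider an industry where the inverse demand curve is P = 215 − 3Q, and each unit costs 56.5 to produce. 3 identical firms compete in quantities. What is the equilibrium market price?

P = 96.125

Cournot with 3 identical firms: the symmetric best-response condition is 215 − 12q = 56.5. Each firm produces q = 317/24, total output Q = 39.625, price P = 96.125.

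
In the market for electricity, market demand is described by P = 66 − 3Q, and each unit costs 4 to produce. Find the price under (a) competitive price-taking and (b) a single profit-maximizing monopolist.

Competition: P = 4; Monopoly: P = 35

Perfect competition: P = MC = 4, so 66 − 3Q = 4 and Q = 62/3.
The monopolist equates marginal revenue to marginal cost: 66 − 6Q = 4, so Q = 31/3. From demand, P = 35.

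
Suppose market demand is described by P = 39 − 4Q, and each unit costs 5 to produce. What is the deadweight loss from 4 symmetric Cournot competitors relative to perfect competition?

DWL = 5.78

Under competition P = MC = 5, so Q = (39 − 5)/4 = 8.5.
With 4 symmetric Cournot firms, each firm's FOC gives 39 − 20q = 5, so q = 1.7, Q = 4·1.7 = 6.8, and P = 11.8.
DWL is the triangle between Q = 6.8 and Q = 8.5: ½·(8.5 − 6.8)·(11.8 − 5) = 5.78.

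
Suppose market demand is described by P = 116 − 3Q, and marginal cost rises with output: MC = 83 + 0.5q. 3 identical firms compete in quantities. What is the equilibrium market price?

In a 3-firm Cournot equilibrium, symmetry and the first-order condition give q = (116 − 83)/(12.5) = 2.64. So Q = 7.92 and P = 92.24.

P = 92.24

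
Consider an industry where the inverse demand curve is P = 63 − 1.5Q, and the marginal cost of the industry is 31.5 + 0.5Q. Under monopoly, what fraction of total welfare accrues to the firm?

PS/TS = 0.7

A monopolist chooses Q where MR = MC. MR = 63 − 3Q; setting this equal to 31.5 + 0.5Q gives Q = 9 and P = 49.5.
CS = ½·(63 − 49.5)·9 = 60.75.
PS = P·Q − VC(Q) = 49.5·9 − (31.5·9 + ½·0.5·9²) = 141.75.
Share captured = PS/TS = 141.75/202.5 = 0.7.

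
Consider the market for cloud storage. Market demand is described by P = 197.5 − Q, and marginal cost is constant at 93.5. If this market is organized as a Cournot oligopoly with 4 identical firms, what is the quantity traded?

Q = 83.2

In a 4-firm Cournot equilibrium, symmetry and the first-order condition give q = (197.5 − 93.5)/(5) = 20.8. So Q = 83.2 and P = 114.3.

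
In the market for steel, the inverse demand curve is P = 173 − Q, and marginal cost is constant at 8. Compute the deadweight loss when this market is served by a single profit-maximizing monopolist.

DWL = 3403.125

Competitive firms price at marginal cost: P = 8, giving Q = 165.
A monopolist chooses Q where MR = MC. MR = 173 − 2Q; setting this equal to 8 gives Q = 82.5 and P = 90.5.
DWL is the triangle between Q = 82.5 and Q = 165: ½·(165 − 82.5)·(90.5 − 8) = 3403.125.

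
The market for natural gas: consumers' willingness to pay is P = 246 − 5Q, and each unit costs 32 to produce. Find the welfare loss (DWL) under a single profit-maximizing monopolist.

Competitive firms price at marginal cost: P = 32, giving Q = 42.8.
The monopolist equates marginal revenue to marginal cost: 246 − 10Q = 32, so Q = 21.4. From demand, P = 139.
DWL is the triangle between Q = 21.4 and Q = 42.8: ½·(42.8 − 21.4)·(139 − 32) = 1144.9.

DWL = 1144.9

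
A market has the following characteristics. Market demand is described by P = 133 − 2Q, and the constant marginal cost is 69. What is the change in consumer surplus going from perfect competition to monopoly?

Perfect competition: P = MC = 69, so 133 − 2Q = 69 and Q = 32.
CS = ½·(133 − 69)·32 = 1024.
The monopolist equates marginal revenue to marginal cost: 133 − 4Q = 69, so Q = 16. From demand, P = 101.
CS = ½·(133 − 101)·16 = 256.
Change in consumer surplus: 256 − 1024 = −768.

CS falls by 768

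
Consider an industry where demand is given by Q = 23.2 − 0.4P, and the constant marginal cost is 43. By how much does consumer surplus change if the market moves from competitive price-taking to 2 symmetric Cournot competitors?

Consumer surplus falls by 25

Inverting demand: P = 58 − 2.5Q.
Competitive firms price at marginal cost: P = 43, giving Q = 6.
CS = ½·(58 − 43)·6 = 45.
With 2 symmetric Cournot firms, each firm's FOC gives 58 − 7.5q = 43, so q = 2, Q = 2·2 = 4, and P = 48.
CS = ½·(58 − 48)·4 = 20.
Change in consumer surplus: 20 − 45 = −25.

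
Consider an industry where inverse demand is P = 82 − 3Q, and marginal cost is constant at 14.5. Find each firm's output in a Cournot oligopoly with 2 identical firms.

q_i = 7.5

In a 2-firm Cournot equilibrium, symmetry and the first-order condition give q = (82 − 14.5)/(9) = 7.5. So Q = 15 and P = 37.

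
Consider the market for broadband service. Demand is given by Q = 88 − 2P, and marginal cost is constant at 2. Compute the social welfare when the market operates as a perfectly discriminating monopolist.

TS = 1764

Inverting demand: P = 44 − 0.5Q.
Under first-degree price discrimination the firm charges each unit its demand price and produces up to where P = MC, i.e. Q = 84. Consumer surplus is zero; producer surplus equals total surplus.
TS = 1764 (equal to competitive TS).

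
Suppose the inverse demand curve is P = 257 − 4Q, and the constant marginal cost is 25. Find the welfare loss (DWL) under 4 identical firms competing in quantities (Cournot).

DWL = 269.12

Under competition P = MC = 25, so Q = (257 − 25)/4 = 58.
With 4 symmetric Cournot firms, each firm's FOC gives 257 − 20q = 25, so q = 11.6, Q = 4·11.6 = 46.4, and P = 71.4.
DWL is the triangle between Q = 46.4 and Q = 58: ½·(58 − 46.4)·(71.4 − 25) = 269.12.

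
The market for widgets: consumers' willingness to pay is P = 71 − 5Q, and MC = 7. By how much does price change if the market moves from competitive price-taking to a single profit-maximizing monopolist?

Price rises by 32

Competitive firms price at marginal cost: P = 7, giving Q = 12.8.
The monopolist equates marginal revenue to marginal cost: 71 − 10Q = 7, so Q = 6.4. From demand, P = 39.
Change in price: 39 − 7 = 32.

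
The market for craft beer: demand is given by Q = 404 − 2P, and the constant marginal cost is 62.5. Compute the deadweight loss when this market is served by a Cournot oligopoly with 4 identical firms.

Inverting demand: P = 202 − 0.5Q.
Competitive firms price at marginal cost: P = 62.5, giving Q = 279.
Cournot with 4 identical firms: the symmetric best-response condition is 202 − 2.5q = 62.5. Each firm produces q = 55.8, total output Q = 223.2, price P = 90.4.
DWL is the triangle between Q = 223.2 and Q = 279: ½·(279 − 223.2)·(90.4 − 62.5) = 778.41.

DWL = 778.41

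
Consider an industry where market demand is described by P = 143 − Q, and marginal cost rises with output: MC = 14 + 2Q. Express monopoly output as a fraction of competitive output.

A monopolist chooses Q where MR = MC. MR = 143 − 2Q; setting this equal to 14 + 2Q gives Q = 32.25 and P = 110.75.
Competitive equilibrium sets price equal to marginal cost: 143 − Q = 14 + 2Q, so Q = 43 and P = 100.
Ratio Q_m/Q_c = 32.25/43 = 0.75.

Q_m/Q_c = 0.75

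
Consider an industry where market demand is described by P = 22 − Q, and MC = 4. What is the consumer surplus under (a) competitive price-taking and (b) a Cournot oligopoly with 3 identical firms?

Competitive firms price at marginal cost: P = 4, giving Q = 18.
CS = ½·(22 − 4)·18 = 162.
Cournot with 3 identical firms: the symmetric best-response condition is 22 − 4q = 4. Each firm produces q = 4.5, total output Q = 13.5, price P = 8.5.
CS = ½·(22 − 8.5)·13.5 = 91.125.

Competition: CS = 162; Cournot: CS = 91.125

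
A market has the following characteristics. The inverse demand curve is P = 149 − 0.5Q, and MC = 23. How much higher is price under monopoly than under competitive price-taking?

Price rises by 63

Perfect competition: P = MC = 23, so 149 − 0.5Q = 23 and Q = 252.
A monopolist chooses Q where MR = MC. MR = 149 − Q; setting this equal to 23 gives Q = 126 and P = 86.
Change in price: 86 − 23 = 63.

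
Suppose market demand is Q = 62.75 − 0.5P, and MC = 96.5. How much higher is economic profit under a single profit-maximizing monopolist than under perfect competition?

π rises by 105.125

Inverting demand: P = 125.5 − 2Q.
Perfect competition: P = MC = 96.5, so 125.5 − 2Q = 96.5 and Q = 14.5.
Profit = (96.5 − 96.5)·14.5 = 0.
Monopoly sets MR = MC: 125.5 − 4Q = 96.5 ⇒ Q = 7.25, P = 125.5 − 2·7.25 = 111.
Profit = (111 − 96.5)·7.25 = 105.125.
Change in economic profit: 105.125 − 0 = 105.125.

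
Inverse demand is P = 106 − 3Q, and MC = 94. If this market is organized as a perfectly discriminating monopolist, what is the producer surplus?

PS = 24

A perfectly discriminating monopolist sells every unit with P(Q) ≥ MC(Q), so output equals the competitive quantity Q = 4. Each buyer pays their reservation price, so CS = 0 and the firm captures all surplus.
PS = ½·(106 − 94)·4 = 24.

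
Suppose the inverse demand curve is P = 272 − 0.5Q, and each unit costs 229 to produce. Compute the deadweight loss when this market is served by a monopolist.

Competitive firms price at marginal cost: P = 229, giving Q = 86.
Monopoly sets MR = MC: 272 − Q = 229 ⇒ Q = 43, P = 272 − 0.5·43 = 250.5.
DWL is the triangle between Q = 43 and Q = 86: ½·(86 − 43)·(250.5 − 229) = 462.25.

DWL = 462.25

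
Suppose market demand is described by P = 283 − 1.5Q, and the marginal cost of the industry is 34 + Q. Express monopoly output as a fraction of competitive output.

Q_m/Q_c = 0.625

Monopoly sets MR = MC: 283 − 3Q = 34 + Q ⇒ Q = 62.25, P = 283 − 1.5·62.25 = 189.625.
Competitive equilibrium sets price equal to marginal cost: 283 − 1.5Q = 34 + Q, so Q = 99.6 and P = 133.6.
Ratio Q_m/Q_c = 62.25/99.6 = 0.625.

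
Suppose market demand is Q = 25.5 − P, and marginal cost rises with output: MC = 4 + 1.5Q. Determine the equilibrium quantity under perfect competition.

Inverting demand: P = 25.5 − Q.
Under competition P = MC: 25.5 − Q = 4 + 1.5Q ⇒ Q = 8.6, P = 16.9.

Q = 8.6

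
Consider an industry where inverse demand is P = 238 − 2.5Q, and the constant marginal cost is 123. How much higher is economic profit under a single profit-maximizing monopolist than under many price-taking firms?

Perfect competition: P = MC = 123, so 238 − 2.5Q = 123 and Q = 46.
Profit = (123 − 123)·46 = 0.
The monopolist equates marginal revenue to marginal cost: 238 − 5Q = 123, so Q = 23. From demand, P = 180.5.
Profit = (180.5 − 123)·23 = 1322.5.
Change in economic profit: 1322.5 − 0 = 1322.5.

Economic profit rises by 1322.5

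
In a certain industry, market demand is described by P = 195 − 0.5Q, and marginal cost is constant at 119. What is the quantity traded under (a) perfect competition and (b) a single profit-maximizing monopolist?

Competitive firms price at marginal cost: P = 119, giving Q = 152.
Monopoly sets MR = MC: 195 − Q = 119 ⇒ Q = 76, P = 195 − 0.5·76 = 157.

Competition: Q = 152; Monopoly: Q = 76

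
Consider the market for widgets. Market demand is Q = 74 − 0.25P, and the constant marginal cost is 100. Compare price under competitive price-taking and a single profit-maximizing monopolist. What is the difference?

Price rises by 98

Inverting demand: P = 296 − 4Q.
Under competition P = MC = 100, so Q = (296 − 100)/4 = 49.
Monopoly sets MR = MC: 296 − 8Q = 100 ⇒ Q = 24.5, P = 296 − 4·24.5 = 198.
Change in price: 198 − 100 = 98.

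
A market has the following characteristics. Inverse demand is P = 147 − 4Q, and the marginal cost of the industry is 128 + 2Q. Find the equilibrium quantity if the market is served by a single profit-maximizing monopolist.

The monopolist equates marginal revenue to marginal cost: 147 − 8Q = 128 + 2Q, so Q = 1.9. From demand, P = 139.4.

Q = 1.9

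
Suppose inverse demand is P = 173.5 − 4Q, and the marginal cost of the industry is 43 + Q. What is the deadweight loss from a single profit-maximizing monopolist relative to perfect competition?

Under competition P = MC: 173.5 − 4Q = 43 + Q ⇒ Q = 26.1, P = 69.1.
The monopolist equates marginal revenue to marginal cost: 173.5 − 8Q = 43 + Q, so Q = 14.5. From demand, P = 115.5.
CS = ½·(173.5 − 69.1)·26.1 = 1362.42; PS = (69.1·26.1 − 43·26.1 − ½·1·26.1²) = 340.605; TS = 1703.025.
CS = ½·(173.5 − 115.5)·14.5 = 420.5; PS = (115.5·14.5 − 43·14.5 − ½·1·14.5²) = 946.125; TS = 1366.625.
DWL = 1703.025 − 1366.625 = 336.4.

DWL = 336.4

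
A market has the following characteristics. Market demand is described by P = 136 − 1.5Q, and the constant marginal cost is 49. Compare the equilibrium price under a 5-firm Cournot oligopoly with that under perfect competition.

In a 5-firm Cournot equilibrium, symmetry and the first-order condition give q = (136 − 49)/(9) = 29/3. So Q = 145/3 and P = 63.5.
Competitive firms price at marginal cost: P = 49, giving Q = 58.

Cournot: P = 63.5; Competition: P = 49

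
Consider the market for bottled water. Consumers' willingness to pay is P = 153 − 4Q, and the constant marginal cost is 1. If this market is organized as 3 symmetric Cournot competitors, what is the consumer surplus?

Cournot with 3 identical firms: the symmetric best-response condition is 153 − 16q = 1. Each firm produces q = 9.5, total output Q = 28.5, price P = 39.
CS = ½·(153 − 39)·28.5 = 1624.5.

CS = 1624.5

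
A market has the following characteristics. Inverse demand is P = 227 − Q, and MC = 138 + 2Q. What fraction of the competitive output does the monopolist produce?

Q_m/Q_c = 0.75

Monopoly sets MR = MC: 227 − 2Q = 138 + 2Q ⇒ Q = 22.25, P = 227 − 22.25 = 204.75.
Under competition P = MC: 227 − Q = 138 + 2Q ⇒ Q = 89/3, P = 592/3.
Ratio Q_m/Q_c = 22.25/(89/3) = 0.75.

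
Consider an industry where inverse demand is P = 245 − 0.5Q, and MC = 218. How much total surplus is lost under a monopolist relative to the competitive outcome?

Perfect competition: P = MC = 218, so 245 − 0.5Q = 218 and Q = 54.
Monopoly sets MR = MC: 245 − Q = 218 ⇒ Q = 27, P = 245 − 0.5·27 = 231.5.
DWL is the triangle between Q = 27 and Q = 54: ½·(54 − 27)·(231.5 − 218) = 182.25.

DWL = 182.25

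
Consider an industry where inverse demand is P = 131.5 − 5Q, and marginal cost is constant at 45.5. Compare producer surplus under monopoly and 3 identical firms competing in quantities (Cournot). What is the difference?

Monopoly sets MR = MC: 131.5 − 10Q = 45.5 ⇒ Q = 8.6, P = 131.5 − 5·8.6 = 88.5.
PS = (88.5 − 45.5)·8.6 = 369.8.
With 3 symmetric Cournot firms, each firm's FOC gives 131.5 − 20q = 45.5, so q = 4.3, Q = 3·4.3 = 12.9, and P = 67.
PS = (67 − 45.5)·12.9 = 277.35.
Change in producer surplus: 277.35 − 369.8 = −92.45.

Producer surplus falls by 92.45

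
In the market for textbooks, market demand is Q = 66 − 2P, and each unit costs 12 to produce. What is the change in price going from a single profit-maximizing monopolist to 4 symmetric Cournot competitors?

Price falls by 6.3

Inverting demand: P = 33 − 0.5Q.
The monopolist equates marginal revenue to marginal cost: 33 − Q = 12, so Q = 21. From demand, P = 22.5.
In a 4-firm Cournot equilibrium, symmetry and the first-order condition give q = (33 − 12)/(2.5) = 8.4. So Q = 33.6 and P = 16.2.
Change in price: 16.2 − 22.5 = −6.3.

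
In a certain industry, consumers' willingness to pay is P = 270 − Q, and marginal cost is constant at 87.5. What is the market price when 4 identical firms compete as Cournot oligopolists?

Cournot with 4 identical firms: the symmetric best-response condition is 270 − 5q = 87.5. Each firm produces q = 36.5, total output Q = 146, price P = 124.

P = 124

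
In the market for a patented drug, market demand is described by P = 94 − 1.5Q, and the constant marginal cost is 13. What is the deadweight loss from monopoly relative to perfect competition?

Competitive firms price at marginal cost: P = 13, giving Q = 54.
A monopolist chooses Q where MR = MC. MR = 94 − 3Q; setting this equal to 13 gives Q = 27 and P = 53.5.
DWL is the triangle between Q = 27 and Q = 54: ½·(54 − 27)·(53.5 − 13) = 546.75.

DWL = 546.75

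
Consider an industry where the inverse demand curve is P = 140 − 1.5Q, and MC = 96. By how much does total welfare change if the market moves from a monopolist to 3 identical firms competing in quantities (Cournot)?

TS rises by 121

The monopolist equates marginal revenue to marginal cost: 140 − 3Q = 96, so Q = 44/3. From demand, P = 118.
CS = ½·(140 − 118)·44/3 = 484/3; PS = (118 − 96)·44/3 = 968/3; TS = 484.
With 3 symmetric Cournot firms, each firm's FOC gives 140 − 6q = 96, so q = 22/3, Q = 3·22/3 = 22, and P = 107.
CS = ½·(140 − 107)·22 = 363; PS = (107 − 96)·22 = 242; TS = 605.
Change in total welfare: 605 − 484 = 121.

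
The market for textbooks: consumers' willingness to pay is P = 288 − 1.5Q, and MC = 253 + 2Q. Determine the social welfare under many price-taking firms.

TS = 175

Competitive equilibrium sets price equal to marginal cost: 288 − 1.5Q = 253 + 2Q, so Q = 10 and P = 273.
CS = ½·(288 − 273)·10 = 75; PS = (273·10 − 253·10 − ½·2·10²) = 100; TS = 175.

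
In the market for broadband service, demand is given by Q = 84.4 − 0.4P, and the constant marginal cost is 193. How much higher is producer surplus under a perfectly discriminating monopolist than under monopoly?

PS rises by 32.4

Inverting demand: P = 211 − 2.5Q.
The monopolist equates marginal revenue to marginal cost: 211 − 5Q = 193, so Q = 3.6. From demand, P = 202.
PS = (202 − 193)·3.6 = 32.4.
Under first-degree price discrimination the firm charges each unit its demand price and produces up to where P = MC, i.e. Q = 7.2. Consumer surplus is zero; producer surplus equals total surplus.
PS = ½·(211 − 193)·7.2 = 64.8.
Change in producer surplus: 64.8 − 32.4 = 32.4.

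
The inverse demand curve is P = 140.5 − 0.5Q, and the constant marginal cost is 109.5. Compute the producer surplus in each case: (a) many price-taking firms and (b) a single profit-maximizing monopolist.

Perfect competition: P = MC = 109.5, so 140.5 − 0.5Q = 109.5 and Q = 62.
PS = (109.5 − 109.5)·62 = 0.
The monopolist equates marginal revenue to marginal cost: 140.5 − Q = 109.5, so Q = 31. From demand, P = 125.
PS = (125 − 109.5)·31 = 480.5.

Competition: PS = 0; Monopoly: PS = 480.5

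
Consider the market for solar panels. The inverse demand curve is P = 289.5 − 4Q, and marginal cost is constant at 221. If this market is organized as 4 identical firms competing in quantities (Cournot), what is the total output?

Q = 13.7

With 4 symmetric Cournot firms, each firm's FOC gives 289.5 − 20q = 221, so q = 3.425, Q = 4·3.425 = 13.7, and P = 234.7.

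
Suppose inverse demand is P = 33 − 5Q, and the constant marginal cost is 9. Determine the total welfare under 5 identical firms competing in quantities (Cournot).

Cournot with 5 identical firms: the symmetric best-response condition is 33 − 30q = 9. Each firm produces q = 0.8, total output Q = 4, price P = 13.
CS = ½·(33 − 13)·4 = 40; PS = (13 − 9)·4 = 16; TS = 56.

TS = 56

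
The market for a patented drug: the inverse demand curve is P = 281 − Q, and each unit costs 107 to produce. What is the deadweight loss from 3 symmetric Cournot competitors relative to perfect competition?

DWL = 946.125

Perfect competition: P = MC = 107, so 281 − Q = 107 and Q = 174.
With 3 symmetric Cournot firms, each firm's FOC gives 281 − 4q = 107, so q = 43.5, Q = 3·43.5 = 130.5, and P = 150.5.
DWL is the triangle between Q = 130.5 and Q = 174: ½·(174 − 130.5)·(150.5 − 107) = 946.125.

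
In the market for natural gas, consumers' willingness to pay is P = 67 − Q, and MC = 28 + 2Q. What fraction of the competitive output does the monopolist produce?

Q_m/Q_c = 0.75

Monopoly sets MR = MC: 67 − 2Q = 28 + 2Q ⇒ Q = 9.75, P = 67 − 9.75 = 57.25.
Competitive equilibrium sets price equal to marginal cost: 67 − Q = 28 + 2Q, so Q = 13 and P = 54.
Ratio Q_m/Q_c = 9.75/13 = 0.75.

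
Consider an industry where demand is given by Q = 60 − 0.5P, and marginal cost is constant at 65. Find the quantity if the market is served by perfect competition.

Inverting demand: P = 120 − 2Q.
Perfect competition: P = MC = 65, so 120 − 2Q = 65 and Q = 27.5.

Q = 27.5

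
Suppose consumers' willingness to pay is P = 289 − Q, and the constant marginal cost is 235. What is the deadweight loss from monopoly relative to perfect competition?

Competitive firms price at marginal cost: P = 235, giving Q = 54.
Monopoly sets MR = MC: 289 − 2Q = 235 ⇒ Q = 27, P = 289 − 27 = 262.
DWL is the triangle between Q = 27 and Q = 54: ½·(54 − 27)·(262 − 235) = 364.5.

DWL = 364.5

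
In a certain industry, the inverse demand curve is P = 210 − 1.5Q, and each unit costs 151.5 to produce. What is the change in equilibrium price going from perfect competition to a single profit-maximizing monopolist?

Under competition P = MC = 151.5, so Q = (210 − 151.5)/1.5 = 39.
Monopoly sets MR = MC: 210 − 3Q = 151.5 ⇒ Q = 19.5, P = 210 − 1.5·19.5 = 180.75.
Change in equilibrium price: 180.75 − 151.5 = 29.25.

P rises by 29.25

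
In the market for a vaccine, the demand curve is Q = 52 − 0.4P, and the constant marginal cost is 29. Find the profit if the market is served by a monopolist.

Inverting demand: P = 130 − 2.5Q.
The monopolist equates marginal revenue to marginal cost: 130 − 5Q = 29, so Q = 20.2. From demand, P = 79.5.
Profit = (79.5 − 29)·20.2 = 1020.1.

Profit = 1020.1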